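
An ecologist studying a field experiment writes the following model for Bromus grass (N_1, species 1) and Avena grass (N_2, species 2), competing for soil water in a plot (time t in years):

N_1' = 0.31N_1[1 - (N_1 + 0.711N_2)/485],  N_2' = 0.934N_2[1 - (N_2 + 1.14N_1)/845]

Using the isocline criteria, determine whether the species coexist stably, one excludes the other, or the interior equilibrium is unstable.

species 2 excludes species 1

Compare the nullcline intercepts: K1/α12 = 485/0.711 = 682 < K2 = 845; K2/α21 = 845/1.14 = 741 > K1 = 485.
Since the inequalities point opposite ways, species 2 can invade but species 1 cannot.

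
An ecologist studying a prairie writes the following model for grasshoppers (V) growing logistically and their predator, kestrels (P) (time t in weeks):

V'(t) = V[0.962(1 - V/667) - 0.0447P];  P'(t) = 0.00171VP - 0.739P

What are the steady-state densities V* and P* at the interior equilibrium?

From dP/dt = 0 with P > 0: 0.00171V* = 0.739, so V* = 432.
Substitute into dV/dt = 0: 0.962(1 - 432/667) = 0.0447P*.
The bracket is 0.352, giving P* = 0.339/0.0447 = 7.58.

V* ≈ 432, P* ≈ 7.58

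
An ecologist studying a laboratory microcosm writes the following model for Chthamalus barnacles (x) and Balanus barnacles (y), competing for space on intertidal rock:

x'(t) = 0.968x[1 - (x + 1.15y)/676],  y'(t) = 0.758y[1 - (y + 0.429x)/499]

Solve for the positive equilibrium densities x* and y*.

Setting both brackets to zero gives the nullclines x + 1.15y = 676 and 0.429x + y = 499.
Substituting y = 499 - 0.429x into the first: x(1 - 1.15·0.429) = 676 - 1.15·499.
So x* = 102/0.507 = 202, and then y* = 499 - 0.429·202 = 413.

x* ≈ 202, y* ≈ 413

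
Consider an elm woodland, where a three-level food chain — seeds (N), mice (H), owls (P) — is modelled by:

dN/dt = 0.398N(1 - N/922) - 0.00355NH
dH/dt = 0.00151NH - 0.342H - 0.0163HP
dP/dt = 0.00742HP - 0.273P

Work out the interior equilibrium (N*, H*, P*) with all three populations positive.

N* ≈ 619, H* ≈ 36.8, P* ≈ 36.4

From dP/dt = 0: 0.00742H* = 0.273, so H* = 36.8.
From dN/dt = 0: 0.398(1 - N*/922) = 0.00355·36.8, giving N* = 922·(1 - 0.328) = 619.
From dH/dt = 0: 0.00151·619 - 0.342 = 0.0163P*, so P* = 0.593/0.0163 = 36.4.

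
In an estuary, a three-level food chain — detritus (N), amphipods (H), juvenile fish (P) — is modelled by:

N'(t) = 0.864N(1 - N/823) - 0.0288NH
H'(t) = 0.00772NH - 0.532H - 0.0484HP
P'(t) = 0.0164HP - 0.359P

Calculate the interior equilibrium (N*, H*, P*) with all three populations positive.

From dP/dt = 0: 0.0164H* = 0.359, so H* = 21.9.
From dN/dt = 0: 0.864(1 - N*/823) = 0.0288·21.9, giving N* = 823·(1 - 0.73) = 222.
From dH/dt = 0: 0.00772·222 - 0.532 = 0.0484P*, so P* = 1.19/0.0484 = 24.5.

N* ≈ 222, H* ≈ 21.9, P* ≈ 24.5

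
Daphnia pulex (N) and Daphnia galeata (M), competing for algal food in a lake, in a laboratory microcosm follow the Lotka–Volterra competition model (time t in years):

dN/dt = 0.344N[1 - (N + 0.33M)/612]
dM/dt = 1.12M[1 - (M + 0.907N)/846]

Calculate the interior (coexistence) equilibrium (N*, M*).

N* ≈ 475, M* ≈ 415

Setting both brackets to zero gives the nullclines N + 0.33M = 612 and 0.907N + M = 846.
Substituting M = 846 - 0.907N into the first: N(1 - 0.33·0.907) = 612 - 0.33·846.
So N* = 333/0.701 = 475, and then M* = 846 - 0.907·475 = 415.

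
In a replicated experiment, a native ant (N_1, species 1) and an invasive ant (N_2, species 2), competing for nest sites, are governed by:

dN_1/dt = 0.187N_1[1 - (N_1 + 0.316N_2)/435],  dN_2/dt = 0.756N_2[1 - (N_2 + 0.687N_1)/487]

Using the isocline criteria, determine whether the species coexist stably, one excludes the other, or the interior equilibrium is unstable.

stable coexistence

Compare the nullcline intercepts: K1/α12 = 435/0.316 = 1380 > K2 = 487; K2/α21 = 487/0.687 = 709 > K1 = 435.
Since both inequalities hold, each species can invade when rare, so the interior equilibrium is stable.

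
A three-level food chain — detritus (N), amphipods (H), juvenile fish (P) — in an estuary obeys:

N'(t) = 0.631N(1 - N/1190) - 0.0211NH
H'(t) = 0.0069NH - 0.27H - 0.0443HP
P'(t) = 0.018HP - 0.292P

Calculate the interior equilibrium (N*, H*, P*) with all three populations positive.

From dP/dt = 0: 0.018H* = 0.292, so H* = 16.2.
From dN/dt = 0: 0.631(1 - N*/1190) = 0.0211·16.2, giving N* = 1190·(1 - 0.542) = 544.
From dH/dt = 0: 0.0069·544 - 0.27 = 0.0443P*, so P* = 3.49/0.0443 = 78.7.

N* ≈ 544, H* ≈ 16.2, P* ≈ 78.7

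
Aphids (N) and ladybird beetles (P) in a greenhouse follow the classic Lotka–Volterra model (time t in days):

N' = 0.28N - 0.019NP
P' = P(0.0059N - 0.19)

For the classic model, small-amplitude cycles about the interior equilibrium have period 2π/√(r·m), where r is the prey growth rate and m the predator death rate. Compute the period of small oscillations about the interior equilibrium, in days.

Here r = 0.28 and m = 0.19, so r·m = 0.0532.
ω = √0.0532 = 0.231 per day, hence T = 2π/ω ≈ 27.2 days.

T ≈ 27.2 days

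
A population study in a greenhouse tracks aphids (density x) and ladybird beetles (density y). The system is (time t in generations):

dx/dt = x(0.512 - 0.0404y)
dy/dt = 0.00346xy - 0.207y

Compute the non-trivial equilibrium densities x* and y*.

x* ≈ 59.8, y* ≈ 12.7

Set dy/dt = 0 with y > 0: 0.00346x - 0.207 = 0, so x* = 0.207/0.00346 = 59.8.
Set dx/dt = 0 with x > 0: 0.512 - 0.0404y = 0, so y* = 0.512/0.0404 = 12.7.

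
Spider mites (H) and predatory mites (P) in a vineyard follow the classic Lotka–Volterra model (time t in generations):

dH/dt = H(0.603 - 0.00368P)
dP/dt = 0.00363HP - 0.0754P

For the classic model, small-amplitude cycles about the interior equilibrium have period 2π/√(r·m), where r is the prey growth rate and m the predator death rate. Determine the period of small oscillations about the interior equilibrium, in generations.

Here r = 0.603 and m = 0.0754, so r·m = 0.0455.
ω = √0.0455 = 0.213 per generation, hence T = 2π/ω ≈ 29.5 generations.

T ≈ 29.5 generations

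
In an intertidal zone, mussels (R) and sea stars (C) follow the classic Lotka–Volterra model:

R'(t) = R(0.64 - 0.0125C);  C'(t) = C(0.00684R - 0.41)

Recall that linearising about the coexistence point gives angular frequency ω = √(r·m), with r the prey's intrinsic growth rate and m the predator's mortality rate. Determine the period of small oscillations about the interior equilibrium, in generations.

T ≈ 12.3 generations

Here r = 0.64 and m = 0.41, so r·m = 0.262.
ω = √0.262 = 0.512 per generation, hence T = 2π/ω ≈ 12.3 generations.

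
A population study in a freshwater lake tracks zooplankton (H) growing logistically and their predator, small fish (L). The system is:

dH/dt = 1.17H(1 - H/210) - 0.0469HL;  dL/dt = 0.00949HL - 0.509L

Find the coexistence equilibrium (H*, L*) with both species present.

From dL/dt = 0 with L > 0: 0.00949H* = 0.509, so H* = 53.6.
Substitute into dH/dt = 0: 1.17(1 - 53.6/210) = 0.0469L*.
The bracket is 0.745, giving L* = 0.871/0.0469 = 18.6.

H* ≈ 53.6, L* ≈ 18.6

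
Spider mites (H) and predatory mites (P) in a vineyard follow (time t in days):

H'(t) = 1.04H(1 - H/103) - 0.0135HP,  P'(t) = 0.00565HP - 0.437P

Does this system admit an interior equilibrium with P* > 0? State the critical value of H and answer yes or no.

The predator equation gives dP/dt > 0 only when H > 0.437/0.00565 = 77.3.
Without the predator, H → K = 103. Since 103 > 77.3, the predator can invade and persist.

Threshold H = 77.3; K > 77.3, so yes, the predator persists.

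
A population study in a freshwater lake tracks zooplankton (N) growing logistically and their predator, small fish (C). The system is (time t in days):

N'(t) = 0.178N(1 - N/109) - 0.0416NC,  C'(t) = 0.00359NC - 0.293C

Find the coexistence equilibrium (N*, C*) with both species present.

From dC/dt = 0 with C > 0: 0.00359N* = 0.293, so N* = 81.6.
Substitute into dN/dt = 0: 0.178(1 - 81.6/109) = 0.0416C*.
The bracket is 0.251, giving C* = 0.0447/0.0416 = 1.07.

N* ≈ 81.6, C* ≈ 1.07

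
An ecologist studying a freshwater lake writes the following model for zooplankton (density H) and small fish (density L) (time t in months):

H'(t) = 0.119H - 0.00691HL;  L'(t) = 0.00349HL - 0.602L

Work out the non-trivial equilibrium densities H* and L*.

Set dL/dt = 0 with L > 0: 0.00349H - 0.602 = 0, so H* = 0.602/0.00349 = 172.
Set dH/dt = 0 with H > 0: 0.119 - 0.00691L = 0, so L* = 0.119/0.00691 = 17.2.

H* ≈ 172, L* ≈ 17.2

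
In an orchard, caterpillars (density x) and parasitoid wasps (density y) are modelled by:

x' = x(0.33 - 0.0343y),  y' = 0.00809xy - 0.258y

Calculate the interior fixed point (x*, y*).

Set dy/dt = 0 with y > 0: 0.00809x - 0.258 = 0, so x* = 0.258/0.00809 = 31.9.
Set dx/dt = 0 with x > 0: 0.33 - 0.0343y = 0, so y* = 0.33/0.0343 = 9.62.

x* ≈ 31.9, y* ≈ 9.62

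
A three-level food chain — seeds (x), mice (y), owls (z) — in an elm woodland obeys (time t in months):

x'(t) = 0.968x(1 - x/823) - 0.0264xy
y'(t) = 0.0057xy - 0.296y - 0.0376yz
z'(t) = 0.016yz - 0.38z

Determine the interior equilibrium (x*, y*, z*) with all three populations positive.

x* ≈ 290, y* ≈ 23.8, z* ≈ 36.1

From dz/dt = 0: 0.016y* = 0.38, so y* = 23.8.
From dx/dt = 0: 0.968(1 - x*/823) = 0.0264·23.8, giving x* = 823·(1 - 0.648) = 290.
From dy/dt = 0: 0.0057·290 - 0.296 = 0.0376z*, so z* = 1.36/0.0376 = 36.1.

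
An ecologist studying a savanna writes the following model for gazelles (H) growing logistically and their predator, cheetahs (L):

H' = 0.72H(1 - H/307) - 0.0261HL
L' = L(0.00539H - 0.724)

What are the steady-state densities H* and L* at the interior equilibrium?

From dL/dt = 0 with L > 0: 0.00539H* = 0.724, so H* = 134.
Substitute into dH/dt = 0: 0.72(1 - 134/307) = 0.0261L*.
The bracket is 0.562, giving L* = 0.405/0.0261 = 15.5.

H* ≈ 134, L* ≈ 15.5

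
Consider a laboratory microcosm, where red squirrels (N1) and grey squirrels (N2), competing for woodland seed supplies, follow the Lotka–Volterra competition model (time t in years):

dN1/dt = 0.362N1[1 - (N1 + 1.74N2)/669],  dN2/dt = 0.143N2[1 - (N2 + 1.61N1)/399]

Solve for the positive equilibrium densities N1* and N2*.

Setting both brackets to zero gives the nullclines N1 + 1.74N2 = 669 and 1.61N1 + N2 = 399.
Substituting N2 = 399 - 1.61N1 into the first: N1(1 - 1.74·1.61) = 669 - 1.74·399.
So N1* = -25.3/-1.8 = 14, and then N2* = 399 - 1.61·14 = 376.

N1* ≈ 14, N2* ≈ 376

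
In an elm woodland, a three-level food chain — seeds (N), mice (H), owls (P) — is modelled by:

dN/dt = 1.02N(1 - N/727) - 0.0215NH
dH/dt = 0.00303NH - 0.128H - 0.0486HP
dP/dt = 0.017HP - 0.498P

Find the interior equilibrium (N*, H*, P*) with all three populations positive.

N* ≈ 278, H* ≈ 29.3, P* ≈ 14.7

From dP/dt = 0: 0.017H* = 0.498, so H* = 29.3.
From dN/dt = 0: 1.02(1 - N*/727) = 0.0215·29.3, giving N* = 727·(1 - 0.617) = 278.
From dH/dt = 0: 0.00303·278 - 0.128 = 0.0486P*, so P* = 0.715/0.0486 = 14.7.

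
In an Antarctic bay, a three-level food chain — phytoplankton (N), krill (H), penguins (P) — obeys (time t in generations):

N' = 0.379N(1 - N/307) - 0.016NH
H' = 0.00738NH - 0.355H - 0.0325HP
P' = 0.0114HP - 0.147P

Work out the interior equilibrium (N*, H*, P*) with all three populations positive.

From dP/dt = 0: 0.0114H* = 0.147, so H* = 12.9.
From dN/dt = 0: 0.379(1 - N*/307) = 0.016·12.9, giving N* = 307·(1 - 0.544) = 140.
From dH/dt = 0: 0.00738·140 - 0.355 = 0.0325P*, so P* = 0.677/0.0325 = 20.8.

N* ≈ 140, H* ≈ 12.9, P* ≈ 20.8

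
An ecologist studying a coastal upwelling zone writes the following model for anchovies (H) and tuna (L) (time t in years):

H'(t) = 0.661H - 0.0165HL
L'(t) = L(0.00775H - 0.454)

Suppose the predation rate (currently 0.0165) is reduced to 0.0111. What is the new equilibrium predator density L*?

L* ≈ 59.5

At the interior fixed point, setting dH/dt = 0 with H > 0 fixes L* = (prey growth rate)/(HL coefficient) — independent of the other coefficients.
With the change, L* = 0.661/0.0111 = 59.5; it rises from 40.1.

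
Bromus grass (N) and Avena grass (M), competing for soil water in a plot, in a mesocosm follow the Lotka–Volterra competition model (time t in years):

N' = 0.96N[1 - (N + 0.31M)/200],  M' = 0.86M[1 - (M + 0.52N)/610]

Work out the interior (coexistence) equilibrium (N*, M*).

N* ≈ 13, M* ≈ 603

Setting both brackets to zero gives the nullclines N + 0.31M = 200 and 0.52N + M = 610.
Substituting M = 610 - 0.52N into the first: N(1 - 0.31·0.52) = 200 - 0.31·610.
So N* = 10.9/0.839 = 13, and then M* = 610 - 0.52·13 = 603.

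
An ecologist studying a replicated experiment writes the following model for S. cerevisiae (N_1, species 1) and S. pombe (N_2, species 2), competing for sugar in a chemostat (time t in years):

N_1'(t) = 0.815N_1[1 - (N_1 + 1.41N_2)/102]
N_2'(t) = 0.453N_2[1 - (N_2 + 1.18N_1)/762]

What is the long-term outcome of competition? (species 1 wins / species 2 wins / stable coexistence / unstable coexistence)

Compare the nullcline intercepts: K1/α12 = 102/1.41 = 72.3 < K2 = 762; K2/α21 = 762/1.18 = 646 > K1 = 102.
Since the inequalities point opposite ways, species 2 can invade but species 1 cannot.

species 2 excludes species 1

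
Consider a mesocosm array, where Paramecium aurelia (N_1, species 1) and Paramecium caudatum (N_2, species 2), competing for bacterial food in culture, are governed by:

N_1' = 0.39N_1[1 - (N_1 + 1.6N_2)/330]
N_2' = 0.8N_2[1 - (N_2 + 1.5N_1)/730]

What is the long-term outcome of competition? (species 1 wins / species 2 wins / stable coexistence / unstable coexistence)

Compare the nullcline intercepts: K1/α12 = 330/1.6 = 206 < K2 = 730; K2/α21 = 730/1.5 = 487 > K1 = 330.
Since the inequalities point opposite ways, species 2 can invade but species 1 cannot.

species 2 excludes species 1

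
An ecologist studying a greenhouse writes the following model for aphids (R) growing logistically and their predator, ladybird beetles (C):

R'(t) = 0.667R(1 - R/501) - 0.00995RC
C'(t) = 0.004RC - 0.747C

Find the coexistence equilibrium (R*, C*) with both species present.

From dC/dt = 0 with C > 0: 0.004R* = 0.747, so R* = 187.
Substitute into dR/dt = 0: 0.667(1 - 187/501) = 0.00995C*.
The bracket is 0.627, giving C* = 0.418/0.00995 = 42.

R* ≈ 187, C* ≈ 42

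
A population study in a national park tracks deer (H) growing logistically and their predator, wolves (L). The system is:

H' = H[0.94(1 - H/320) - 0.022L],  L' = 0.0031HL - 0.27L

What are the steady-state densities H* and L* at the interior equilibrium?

H* ≈ 87.1, L* ≈ 31.1

From dL/dt = 0 with L > 0: 0.0031H* = 0.27, so H* = 87.1.
Substitute into dH/dt = 0: 0.94(1 - 87.1/320) = 0.022L*.
The bracket is 0.728, giving L* = 0.684/0.022 = 31.1.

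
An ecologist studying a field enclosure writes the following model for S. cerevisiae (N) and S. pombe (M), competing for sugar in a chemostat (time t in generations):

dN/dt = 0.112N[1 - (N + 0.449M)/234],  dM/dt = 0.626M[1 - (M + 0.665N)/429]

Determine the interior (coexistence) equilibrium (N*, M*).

N* ≈ 59, M* ≈ 390

Setting both brackets to zero gives the nullclines N + 0.449M = 234 and 0.665N + M = 429.
Substituting M = 429 - 0.665N into the first: N(1 - 0.449·0.665) = 234 - 0.449·429.
So N* = 41.4/0.701 = 59, and then M* = 429 - 0.665·59 = 390.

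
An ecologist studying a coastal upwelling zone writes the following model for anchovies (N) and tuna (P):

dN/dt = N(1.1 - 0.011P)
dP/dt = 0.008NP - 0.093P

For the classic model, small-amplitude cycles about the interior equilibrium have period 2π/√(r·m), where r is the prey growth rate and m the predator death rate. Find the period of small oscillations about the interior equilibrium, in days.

Here r = 1.1 and m = 0.093, so r·m = 0.102.
ω = √0.102 = 0.32 per day, hence T = 2π/ω ≈ 19.6 days.

T ≈ 19.6 days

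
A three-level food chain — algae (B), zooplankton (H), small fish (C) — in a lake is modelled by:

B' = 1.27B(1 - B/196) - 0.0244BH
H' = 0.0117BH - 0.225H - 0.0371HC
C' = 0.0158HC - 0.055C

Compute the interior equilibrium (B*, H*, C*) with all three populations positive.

From dC/dt = 0: 0.0158H* = 0.055, so H* = 3.48.
From dB/dt = 0: 1.27(1 - B*/196) = 0.0244·3.48, giving B* = 196·(1 - 0.0669) = 183.
From dH/dt = 0: 0.0117·183 - 0.225 = 0.0371C*, so C* = 1.91/0.0371 = 51.6.

B* ≈ 183, H* ≈ 3.48, C* ≈ 51.6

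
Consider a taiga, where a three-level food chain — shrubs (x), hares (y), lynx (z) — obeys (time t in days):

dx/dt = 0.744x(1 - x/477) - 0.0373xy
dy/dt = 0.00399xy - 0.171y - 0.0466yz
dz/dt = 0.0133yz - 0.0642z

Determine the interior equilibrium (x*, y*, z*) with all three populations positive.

From dz/dt = 0: 0.0133y* = 0.0642, so y* = 4.83.
From dx/dt = 0: 0.744(1 - x*/477) = 0.0373·4.83, giving x* = 477·(1 - 0.242) = 362.
From dy/dt = 0: 0.00399·362 - 0.171 = 0.0466z*, so z* = 1.27/0.0466 = 27.3.

x* ≈ 362, y* ≈ 4.83, z* ≈ 27.3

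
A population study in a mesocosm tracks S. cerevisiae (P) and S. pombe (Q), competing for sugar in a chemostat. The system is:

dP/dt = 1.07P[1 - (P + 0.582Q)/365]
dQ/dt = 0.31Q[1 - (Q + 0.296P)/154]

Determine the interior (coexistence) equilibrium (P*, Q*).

P* ≈ 333, Q* ≈ 55.5

Setting both brackets to zero gives the nullclines P + 0.582Q = 365 and 0.296P + Q = 154.
Substituting Q = 154 - 0.296P into the first: P(1 - 0.582·0.296) = 365 - 0.582·154.
So P* = 275/0.828 = 333, and then Q* = 154 - 0.296·333 = 55.5.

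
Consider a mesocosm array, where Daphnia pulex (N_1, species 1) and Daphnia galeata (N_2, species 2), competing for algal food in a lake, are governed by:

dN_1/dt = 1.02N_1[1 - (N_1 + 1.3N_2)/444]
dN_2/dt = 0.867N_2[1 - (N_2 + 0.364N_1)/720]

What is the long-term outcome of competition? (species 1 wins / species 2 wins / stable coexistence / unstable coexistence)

species 2 excludes species 1

Compare the nullcline intercepts: K1/α12 = 444/1.3 = 342 < K2 = 720; K2/α21 = 720/0.364 = 1980 > K1 = 444.
Since the inequalities point opposite ways, species 2 can invade but species 1 cannot.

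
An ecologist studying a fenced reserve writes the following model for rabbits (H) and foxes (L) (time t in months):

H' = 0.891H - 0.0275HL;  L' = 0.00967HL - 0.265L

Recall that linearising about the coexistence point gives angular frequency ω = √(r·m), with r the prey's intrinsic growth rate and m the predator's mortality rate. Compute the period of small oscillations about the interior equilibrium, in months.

Here r = 0.891 and m = 0.265, so r·m = 0.236.
ω = √0.236 = 0.486 per month, hence T = 2π/ω ≈ 12.9 months.

T ≈ 12.9 months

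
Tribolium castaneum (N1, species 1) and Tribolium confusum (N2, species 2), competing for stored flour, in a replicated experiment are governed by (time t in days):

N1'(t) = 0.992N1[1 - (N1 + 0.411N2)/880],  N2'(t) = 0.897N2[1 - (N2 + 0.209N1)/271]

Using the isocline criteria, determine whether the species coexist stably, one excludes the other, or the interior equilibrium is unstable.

stable coexistence

Compare the nullcline intercepts: K1/α12 = 880/0.411 = 2140 > K2 = 271; K2/α21 = 271/0.209 = 1300 > K1 = 880.
Since both inequalities hold, each species can invade when rare, so the interior equilibrium is stable.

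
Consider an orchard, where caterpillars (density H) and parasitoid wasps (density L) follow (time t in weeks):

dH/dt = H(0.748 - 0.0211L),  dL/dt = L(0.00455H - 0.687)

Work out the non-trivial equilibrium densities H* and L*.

Set dL/dt = 0 with L > 0: 0.00455H - 0.687 = 0, so H* = 0.687/0.00455 = 151.
Set dH/dt = 0 with H > 0: 0.748 - 0.0211L = 0, so L* = 0.748/0.0211 = 35.5.

H* ≈ 151, L* ≈ 35.5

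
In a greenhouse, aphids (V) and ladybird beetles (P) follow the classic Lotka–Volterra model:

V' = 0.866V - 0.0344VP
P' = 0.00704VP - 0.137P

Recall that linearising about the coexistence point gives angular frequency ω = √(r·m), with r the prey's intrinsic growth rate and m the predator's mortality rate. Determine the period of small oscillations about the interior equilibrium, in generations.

Here r = 0.866 and m = 0.137, so r·m = 0.119.
ω = √0.119 = 0.344 per generation, hence T = 2π/ω ≈ 18.2 generations.

T ≈ 18.2 generations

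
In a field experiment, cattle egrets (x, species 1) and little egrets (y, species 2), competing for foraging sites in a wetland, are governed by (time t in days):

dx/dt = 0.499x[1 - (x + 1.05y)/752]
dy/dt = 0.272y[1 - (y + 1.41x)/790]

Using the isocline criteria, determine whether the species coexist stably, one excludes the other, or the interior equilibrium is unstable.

unstable coexistence (outcome depends on initial conditions)

Compare the nullcline intercepts: K1/α12 = 752/1.05 = 716 < K2 = 790; K2/α21 = 790/1.41 = 560 < K1 = 752.
Since both are reversed, neither can invade when rare; the interior point is a saddle.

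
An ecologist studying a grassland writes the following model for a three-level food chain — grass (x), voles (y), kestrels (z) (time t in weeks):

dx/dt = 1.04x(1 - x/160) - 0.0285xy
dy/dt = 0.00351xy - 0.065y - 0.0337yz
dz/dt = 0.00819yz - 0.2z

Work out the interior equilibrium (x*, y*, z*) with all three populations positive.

From dz/dt = 0: 0.00819y* = 0.2, so y* = 24.4.
From dx/dt = 0: 1.04(1 - x*/160) = 0.0285·24.4, giving x* = 160·(1 - 0.669) = 52.9.
From dy/dt = 0: 0.00351·52.9 - 0.065 = 0.0337z*, so z* = 0.121/0.0337 = 3.58.

x* ≈ 52.9, y* ≈ 24.4, z* ≈ 3.58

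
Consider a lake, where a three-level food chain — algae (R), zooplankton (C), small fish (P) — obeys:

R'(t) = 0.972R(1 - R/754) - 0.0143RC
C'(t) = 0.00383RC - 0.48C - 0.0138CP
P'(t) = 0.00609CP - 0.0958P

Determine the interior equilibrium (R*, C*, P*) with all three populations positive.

R* ≈ 580, C* ≈ 15.7, P* ≈ 126

From dP/dt = 0: 0.00609C* = 0.0958, so C* = 15.7.
From dR/dt = 0: 0.972(1 - R*/754) = 0.0143·15.7, giving R* = 754·(1 - 0.231) = 580.
From dC/dt = 0: 0.00383·580 - 0.48 = 0.0138P*, so P* = 1.74/0.0138 = 126.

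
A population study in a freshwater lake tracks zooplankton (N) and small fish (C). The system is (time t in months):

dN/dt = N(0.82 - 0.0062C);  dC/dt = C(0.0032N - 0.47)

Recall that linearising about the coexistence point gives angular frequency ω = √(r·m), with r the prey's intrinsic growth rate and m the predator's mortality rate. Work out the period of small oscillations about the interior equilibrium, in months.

T ≈ 10.1 months

Here r = 0.82 and m = 0.47, so r·m = 0.385.
ω = √0.385 = 0.621 per month, hence T = 2π/ω ≈ 10.1 months.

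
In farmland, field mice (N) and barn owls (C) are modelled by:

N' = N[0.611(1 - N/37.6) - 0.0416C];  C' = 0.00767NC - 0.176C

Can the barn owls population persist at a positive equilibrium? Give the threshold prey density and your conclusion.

The predator equation gives dC/dt > 0 only when N > 0.176/0.00767 = 22.9.
Without the predator, N → K = 37.6. Since 37.6 > 22.9, the predator can invade and persist.

Threshold N = 22.9; K > 22.9, so yes, the predator persists.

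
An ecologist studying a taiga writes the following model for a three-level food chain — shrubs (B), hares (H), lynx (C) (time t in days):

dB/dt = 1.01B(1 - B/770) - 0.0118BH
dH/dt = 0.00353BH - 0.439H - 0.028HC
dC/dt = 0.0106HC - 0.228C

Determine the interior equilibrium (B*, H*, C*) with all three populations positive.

From dC/dt = 0: 0.0106H* = 0.228, so H* = 21.5.
From dB/dt = 0: 1.01(1 - B*/770) = 0.0118·21.5, giving B* = 770·(1 - 0.251) = 577.
From dH/dt = 0: 0.00353·577 - 0.439 = 0.028C*, so C* = 1.6/0.028 = 57.

B* ≈ 577, H* ≈ 21.5, C* ≈ 57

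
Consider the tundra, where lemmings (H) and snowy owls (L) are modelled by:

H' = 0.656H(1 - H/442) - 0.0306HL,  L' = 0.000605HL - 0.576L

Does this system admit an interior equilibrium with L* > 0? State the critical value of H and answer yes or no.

The predator equation gives dL/dt > 0 only when H > 0.576/0.000605 = 952.
Without the predator, H → K = 442. Since 442 < 952, the predator cannot invade.

Threshold H = 952; K < 952, so no, the predator goes extinct.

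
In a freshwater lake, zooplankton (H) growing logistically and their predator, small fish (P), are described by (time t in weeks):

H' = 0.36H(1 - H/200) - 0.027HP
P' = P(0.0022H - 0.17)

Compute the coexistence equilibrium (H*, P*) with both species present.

H* ≈ 77.3, P* ≈ 8.18

From dP/dt = 0 with P > 0: 0.0022H* = 0.17, so H* = 77.3.
Substitute into dH/dt = 0: 0.36(1 - 77.3/200) = 0.027P*.
The bracket is 0.614, giving P* = 0.221/0.027 = 8.18.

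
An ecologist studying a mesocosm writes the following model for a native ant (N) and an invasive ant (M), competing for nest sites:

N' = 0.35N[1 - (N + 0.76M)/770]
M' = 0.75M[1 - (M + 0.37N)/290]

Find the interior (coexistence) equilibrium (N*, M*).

N* ≈ 765, M* ≈ 7.1

Setting both brackets to zero gives the nullclines N + 0.76M = 770 and 0.37N + M = 290.
Substituting M = 290 - 0.37N into the first: N(1 - 0.76·0.37) = 770 - 0.76·290.
So N* = 550/0.719 = 765, and then M* = 290 - 0.37·765 = 7.1.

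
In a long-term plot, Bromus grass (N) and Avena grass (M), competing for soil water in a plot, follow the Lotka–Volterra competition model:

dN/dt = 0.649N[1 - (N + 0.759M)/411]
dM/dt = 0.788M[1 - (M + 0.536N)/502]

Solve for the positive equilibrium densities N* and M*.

N* ≈ 50.5, M* ≈ 475

Setting both brackets to zero gives the nullclines N + 0.759M = 411 and 0.536N + M = 502.
Substituting M = 502 - 0.536N into the first: N(1 - 0.759·0.536) = 411 - 0.759·502.
So N* = 30/0.593 = 50.5, and then M* = 502 - 0.536·50.5 = 475.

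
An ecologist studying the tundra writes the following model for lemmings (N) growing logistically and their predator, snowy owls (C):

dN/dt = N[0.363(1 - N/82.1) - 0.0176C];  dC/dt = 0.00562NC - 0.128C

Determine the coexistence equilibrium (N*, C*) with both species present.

N* ≈ 22.8, C* ≈ 14.9

From dC/dt = 0 with C > 0: 0.00562N* = 0.128, so N* = 22.8.
Substitute into dN/dt = 0: 0.363(1 - 22.8/82.1) = 0.0176C*.
The bracket is 0.723, giving C* = 0.262/0.0176 = 14.9.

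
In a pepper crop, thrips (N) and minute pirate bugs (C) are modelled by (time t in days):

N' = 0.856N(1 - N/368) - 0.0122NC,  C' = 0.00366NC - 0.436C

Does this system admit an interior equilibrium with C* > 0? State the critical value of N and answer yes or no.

The predator equation gives dC/dt > 0 only when N > 0.436/0.00366 = 119.
Without the predator, N → K = 368. Since 368 > 119, the predator can invade and persist.

Threshold N = 119; K > 119, so yes, the predator persists.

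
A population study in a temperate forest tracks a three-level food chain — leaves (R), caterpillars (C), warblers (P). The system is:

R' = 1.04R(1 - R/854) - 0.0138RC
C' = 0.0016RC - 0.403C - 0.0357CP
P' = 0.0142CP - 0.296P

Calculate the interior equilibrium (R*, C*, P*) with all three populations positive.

From dP/dt = 0: 0.0142C* = 0.296, so C* = 20.8.
From dR/dt = 0: 1.04(1 - R*/854) = 0.0138·20.8, giving R* = 854·(1 - 0.277) = 618.
From dC/dt = 0: 0.0016·618 - 0.403 = 0.0357P*, so P* = 0.585/0.0357 = 16.4.

R* ≈ 618, C* ≈ 20.8, P* ≈ 16.4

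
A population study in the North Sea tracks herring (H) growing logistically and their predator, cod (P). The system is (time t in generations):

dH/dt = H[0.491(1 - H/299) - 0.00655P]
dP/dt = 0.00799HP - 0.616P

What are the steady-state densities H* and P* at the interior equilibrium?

H* ≈ 77.1, P* ≈ 55.6

From dP/dt = 0 with P > 0: 0.00799H* = 0.616, so H* = 77.1.
Substitute into dH/dt = 0: 0.491(1 - 77.1/299) = 0.00655P*.
The bracket is 0.742, giving P* = 0.364/0.00655 = 55.6.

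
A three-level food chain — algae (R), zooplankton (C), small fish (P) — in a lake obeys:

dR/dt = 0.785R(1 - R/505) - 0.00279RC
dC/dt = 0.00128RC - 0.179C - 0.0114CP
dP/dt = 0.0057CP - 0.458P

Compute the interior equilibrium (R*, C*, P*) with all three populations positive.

From dP/dt = 0: 0.0057C* = 0.458, so C* = 80.4.
From dR/dt = 0: 0.785(1 - R*/505) = 0.00279·80.4, giving R* = 505·(1 - 0.286) = 361.
From dC/dt = 0: 0.00128·361 - 0.179 = 0.0114P*, so P* = 0.283/0.0114 = 24.8.

R* ≈ 361, C* ≈ 80.4, P* ≈ 24.8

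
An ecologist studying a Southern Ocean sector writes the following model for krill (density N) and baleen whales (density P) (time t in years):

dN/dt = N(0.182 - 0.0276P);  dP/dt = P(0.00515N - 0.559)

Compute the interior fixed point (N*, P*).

N* ≈ 109, P* ≈ 6.59

Set dP/dt = 0 with P > 0: 0.00515N - 0.559 = 0, so N* = 0.559/0.00515 = 109.
Set dN/dt = 0 with N > 0: 0.182 - 0.0276P = 0, so P* = 0.182/0.0276 = 6.59.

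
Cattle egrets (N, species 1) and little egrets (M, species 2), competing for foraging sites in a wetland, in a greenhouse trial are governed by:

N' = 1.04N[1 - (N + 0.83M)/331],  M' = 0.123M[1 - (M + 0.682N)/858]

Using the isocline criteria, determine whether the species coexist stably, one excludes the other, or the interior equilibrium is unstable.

species 2 excludes species 1

Compare the nullcline intercepts: K1/α12 = 331/0.83 = 399 < K2 = 858; K2/α21 = 858/0.682 = 1260 > K1 = 331.
Since the inequalities point opposite ways, species 2 can invade but species 1 cannot.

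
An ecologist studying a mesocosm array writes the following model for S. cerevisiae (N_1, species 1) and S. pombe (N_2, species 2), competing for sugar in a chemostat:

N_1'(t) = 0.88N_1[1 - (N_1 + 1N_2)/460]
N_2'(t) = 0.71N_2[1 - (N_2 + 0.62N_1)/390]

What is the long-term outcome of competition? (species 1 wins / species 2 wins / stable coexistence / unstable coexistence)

Compare the nullcline intercepts: K1/α12 = 460/1 = 460 > K2 = 390; K2/α21 = 390/0.62 = 629 > K1 = 460.
Since both inequalities hold, each species can invade when rare, so the interior equilibrium is stable.

stable coexistence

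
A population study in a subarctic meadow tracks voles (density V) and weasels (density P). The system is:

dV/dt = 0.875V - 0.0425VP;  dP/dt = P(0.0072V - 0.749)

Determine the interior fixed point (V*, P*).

V* ≈ 104, P* ≈ 20.6

Set dP/dt = 0 with P > 0: 0.0072V - 0.749 = 0, so V* = 0.749/0.0072 = 104.
Set dV/dt = 0 with V > 0: 0.875 - 0.0425P = 0, so P* = 0.875/0.0425 = 20.6.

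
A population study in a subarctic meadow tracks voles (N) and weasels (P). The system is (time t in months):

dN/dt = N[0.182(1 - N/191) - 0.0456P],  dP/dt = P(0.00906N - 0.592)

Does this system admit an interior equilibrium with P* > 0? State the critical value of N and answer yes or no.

Threshold N = 65.3; K > 65.3, so yes, the predator persists.

The predator equation gives dP/dt > 0 only when N > 0.592/0.00906 = 65.3.
Without the predator, N → K = 191. Since 191 > 65.3, the predator can invade and persist.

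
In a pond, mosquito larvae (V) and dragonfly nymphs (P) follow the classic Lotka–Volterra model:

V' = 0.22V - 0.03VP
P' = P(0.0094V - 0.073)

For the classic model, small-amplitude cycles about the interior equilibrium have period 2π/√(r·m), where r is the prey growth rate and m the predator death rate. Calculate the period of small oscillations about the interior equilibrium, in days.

T ≈ 49.6 days

Here r = 0.22 and m = 0.073, so r·m = 0.0161.
ω = √0.0161 = 0.127 per day, hence T = 2π/ω ≈ 49.6 days.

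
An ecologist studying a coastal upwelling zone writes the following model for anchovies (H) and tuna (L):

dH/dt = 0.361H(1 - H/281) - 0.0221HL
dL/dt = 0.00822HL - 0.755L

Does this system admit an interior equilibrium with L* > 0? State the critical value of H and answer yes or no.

The predator equation gives dL/dt > 0 only when H > 0.755/0.00822 = 91.8.
Without the predator, H → K = 281. Since 281 > 91.8, the predator can invade and persist.

Threshold H = 91.8; K > 91.8, so yes, the predator persists.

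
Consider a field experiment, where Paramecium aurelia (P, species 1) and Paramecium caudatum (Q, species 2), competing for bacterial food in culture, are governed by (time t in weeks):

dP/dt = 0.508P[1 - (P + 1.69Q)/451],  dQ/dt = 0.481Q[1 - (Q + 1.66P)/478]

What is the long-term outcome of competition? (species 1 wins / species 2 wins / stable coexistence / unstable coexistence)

Compare the nullcline intercepts: K1/α12 = 451/1.69 = 267 < K2 = 478; K2/α21 = 478/1.66 = 288 < K1 = 451.
Since both are reversed, neither can invade when rare; the interior point is a saddle.

unstable coexistence (outcome depends on initial conditions)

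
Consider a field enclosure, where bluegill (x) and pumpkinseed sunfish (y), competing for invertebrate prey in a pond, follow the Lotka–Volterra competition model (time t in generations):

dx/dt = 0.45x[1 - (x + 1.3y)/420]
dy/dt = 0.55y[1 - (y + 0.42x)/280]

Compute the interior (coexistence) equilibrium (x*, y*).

Setting both brackets to zero gives the nullclines x + 1.3y = 420 and 0.42x + y = 280.
Substituting y = 280 - 0.42x into the first: x(1 - 1.3·0.42) = 420 - 1.3·280.
So x* = 56/0.454 = 123, and then y* = 280 - 0.42·123 = 228.

x* ≈ 123, y* ≈ 228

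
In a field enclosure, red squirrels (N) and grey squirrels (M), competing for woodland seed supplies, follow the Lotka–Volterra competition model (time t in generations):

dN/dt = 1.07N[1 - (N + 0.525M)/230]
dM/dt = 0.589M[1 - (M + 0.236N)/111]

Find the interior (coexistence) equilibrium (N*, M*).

N* ≈ 196, M* ≈ 64.7

Setting both brackets to zero gives the nullclines N + 0.525M = 230 and 0.236N + M = 111.
Substituting M = 111 - 0.236N into the first: N(1 - 0.525·0.236) = 230 - 0.525·111.
So N* = 172/0.876 = 196, and then M* = 111 - 0.236·196 = 64.7.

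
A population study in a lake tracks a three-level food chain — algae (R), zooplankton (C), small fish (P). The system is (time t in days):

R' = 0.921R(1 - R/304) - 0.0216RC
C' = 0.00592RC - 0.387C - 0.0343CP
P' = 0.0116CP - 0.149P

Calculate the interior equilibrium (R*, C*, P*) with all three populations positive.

From dP/dt = 0: 0.0116C* = 0.149, so C* = 12.8.
From dR/dt = 0: 0.921(1 - R*/304) = 0.0216·12.8, giving R* = 304·(1 - 0.301) = 212.
From dC/dt = 0: 0.00592·212 - 0.387 = 0.0343P*, so P* = 0.871/0.0343 = 25.4.

R* ≈ 212, C* ≈ 12.8, P* ≈ 25.4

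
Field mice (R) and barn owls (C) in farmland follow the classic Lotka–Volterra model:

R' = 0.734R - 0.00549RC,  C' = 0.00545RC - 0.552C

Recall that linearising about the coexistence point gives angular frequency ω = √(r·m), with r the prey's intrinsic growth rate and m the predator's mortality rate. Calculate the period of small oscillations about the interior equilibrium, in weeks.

Here r = 0.734 and m = 0.552, so r·m = 0.405.
ω = √0.405 = 0.637 per week, hence T = 2π/ω ≈ 9.87 weeks.

T ≈ 9.87 weeks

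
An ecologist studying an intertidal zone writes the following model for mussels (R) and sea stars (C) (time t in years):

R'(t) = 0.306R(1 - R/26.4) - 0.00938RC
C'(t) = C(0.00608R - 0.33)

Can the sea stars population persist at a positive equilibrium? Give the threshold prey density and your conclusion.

The predator equation gives dC/dt > 0 only when R > 0.33/0.00608 = 54.3.
Without the predator, R → K = 26.4. Since 26.4 < 54.3, the predator cannot invade.

Threshold R = 54.3; K < 54.3, so no, the predator goes extinct.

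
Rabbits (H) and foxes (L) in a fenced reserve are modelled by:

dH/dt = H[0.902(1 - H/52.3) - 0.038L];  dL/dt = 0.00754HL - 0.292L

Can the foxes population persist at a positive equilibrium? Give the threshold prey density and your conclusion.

The predator equation gives dL/dt > 0 only when H > 0.292/0.00754 = 38.7.
Without the predator, H → K = 52.3. Since 52.3 > 38.7, the predator can invade and persist.

Threshold H = 38.7; K > 38.7, so yes, the predator persists.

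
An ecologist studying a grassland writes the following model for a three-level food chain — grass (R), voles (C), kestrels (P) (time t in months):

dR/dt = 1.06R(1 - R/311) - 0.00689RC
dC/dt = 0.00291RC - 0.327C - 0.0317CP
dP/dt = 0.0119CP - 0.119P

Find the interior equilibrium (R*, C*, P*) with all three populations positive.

R* ≈ 291, C* ≈ 10, P* ≈ 16.4

From dP/dt = 0: 0.0119C* = 0.119, so C* = 10.
From dR/dt = 0: 1.06(1 - R*/311) = 0.00689·10, giving R* = 311·(1 - 0.065) = 291.
From dC/dt = 0: 0.00291·291 - 0.327 = 0.0317P*, so P* = 0.519/0.0317 = 16.4.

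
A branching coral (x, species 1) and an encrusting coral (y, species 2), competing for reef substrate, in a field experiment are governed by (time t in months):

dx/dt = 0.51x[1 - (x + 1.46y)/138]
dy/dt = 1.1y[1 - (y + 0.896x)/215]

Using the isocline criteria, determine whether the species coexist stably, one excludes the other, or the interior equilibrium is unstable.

species 2 excludes species 1

Compare the nullcline intercepts: K1/α12 = 138/1.46 = 94.5 < K2 = 215; K2/α21 = 215/0.896 = 240 > K1 = 138.
Since the inequalities point opposite ways, species 2 can invade but species 1 cannot.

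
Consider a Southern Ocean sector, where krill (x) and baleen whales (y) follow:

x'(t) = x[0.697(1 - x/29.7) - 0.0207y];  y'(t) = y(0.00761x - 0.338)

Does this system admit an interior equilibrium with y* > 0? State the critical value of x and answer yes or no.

Threshold x = 44.4; K < 44.4, so no, the predator goes extinct.

The predator equation gives dy/dt > 0 only when x > 0.338/0.00761 = 44.4.
Without the predator, x → K = 29.7. Since 29.7 < 44.4, the predator cannot invade.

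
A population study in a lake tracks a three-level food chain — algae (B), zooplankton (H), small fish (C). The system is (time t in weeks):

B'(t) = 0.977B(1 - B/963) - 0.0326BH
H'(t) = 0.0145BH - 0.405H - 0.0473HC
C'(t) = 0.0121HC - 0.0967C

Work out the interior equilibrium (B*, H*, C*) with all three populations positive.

B* ≈ 706, H* ≈ 7.99, C* ≈ 208

From dC/dt = 0: 0.0121H* = 0.0967, so H* = 7.99.
From dB/dt = 0: 0.977(1 - B*/963) = 0.0326·7.99, giving B* = 963·(1 - 0.267) = 706.
From dH/dt = 0: 0.0145·706 - 0.405 = 0.0473C*, so C* = 9.83/0.0473 = 208.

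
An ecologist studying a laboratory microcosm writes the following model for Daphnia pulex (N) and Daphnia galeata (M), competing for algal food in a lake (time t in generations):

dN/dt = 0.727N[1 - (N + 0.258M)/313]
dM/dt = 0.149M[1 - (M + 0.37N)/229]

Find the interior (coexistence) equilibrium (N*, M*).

Setting both brackets to zero gives the nullclines N + 0.258M = 313 and 0.37N + M = 229.
Substituting M = 229 - 0.37N into the first: N(1 - 0.258·0.37) = 313 - 0.258·229.
So N* = 254/0.905 = 281, and then M* = 229 - 0.37·281 = 125.

N* ≈ 281, M* ≈ 125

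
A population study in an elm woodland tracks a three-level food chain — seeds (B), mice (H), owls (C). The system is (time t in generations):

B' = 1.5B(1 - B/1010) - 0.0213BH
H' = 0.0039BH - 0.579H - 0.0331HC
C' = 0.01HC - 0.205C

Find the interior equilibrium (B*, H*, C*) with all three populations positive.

From dC/dt = 0: 0.01H* = 0.205, so H* = 20.5.
From dB/dt = 0: 1.5(1 - B*/1010) = 0.0213·20.5, giving B* = 1010·(1 - 0.291) = 716.
From dH/dt = 0: 0.0039·716 - 0.579 = 0.0331C*, so C* = 2.21/0.0331 = 66.9.

B* ≈ 716, H* ≈ 20.5, C* ≈ 66.9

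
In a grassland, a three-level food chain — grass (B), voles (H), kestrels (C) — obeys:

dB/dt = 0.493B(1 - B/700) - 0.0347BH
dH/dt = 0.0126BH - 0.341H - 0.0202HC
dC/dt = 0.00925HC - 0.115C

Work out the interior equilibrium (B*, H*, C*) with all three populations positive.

From dC/dt = 0: 0.00925H* = 0.115, so H* = 12.4.
From dB/dt = 0: 0.493(1 - B*/700) = 0.0347·12.4, giving B* = 700·(1 - 0.875) = 87.5.
From dH/dt = 0: 0.0126·87.5 - 0.341 = 0.0202C*, so C* = 0.761/0.0202 = 37.7.

B* ≈ 87.5, H* ≈ 12.4, C* ≈ 37.7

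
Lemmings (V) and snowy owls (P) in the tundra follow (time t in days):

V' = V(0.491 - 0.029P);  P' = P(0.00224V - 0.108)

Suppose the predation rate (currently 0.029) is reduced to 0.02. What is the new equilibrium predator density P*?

At the interior fixed point, setting dV/dt = 0 with V > 0 fixes P* = (prey growth rate)/(VP coefficient) — independent of the other coefficients.
With the change, P* = 0.491/0.02 = 24.6; it rises from 16.9.

P* ≈ 24.6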